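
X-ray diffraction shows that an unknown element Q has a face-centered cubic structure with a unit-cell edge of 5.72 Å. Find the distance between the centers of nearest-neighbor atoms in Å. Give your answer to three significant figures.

4.04 Å

In an FCC structure, atoms touch along the face diagonal, so √2·a = 4r; the nearest-neighbor distance equals 2r = 0.7071·a.
d = 0.7071 × 5.72 = 4.04 Å.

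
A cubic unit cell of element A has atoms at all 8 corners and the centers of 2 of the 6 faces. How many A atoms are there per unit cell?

Corner atoms are shared by 8 cells (1/8 each), face atoms by 2 (1/2 each).
Net atoms = 8 × 1/8 + 2 × 1/2 = 1 + 1 = 2.

2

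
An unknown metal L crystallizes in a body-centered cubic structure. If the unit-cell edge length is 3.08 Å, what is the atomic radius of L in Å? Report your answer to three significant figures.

1.33 Å

In a BCC lattice, atoms touch along the body diagonal, so √3·a = 4r.
r = √3·a/4 = 1.7321 × 3.08 / 4 = 1.33 Å.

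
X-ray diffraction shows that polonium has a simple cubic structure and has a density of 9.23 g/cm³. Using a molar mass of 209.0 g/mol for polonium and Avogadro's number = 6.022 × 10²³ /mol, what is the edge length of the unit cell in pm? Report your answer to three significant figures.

335 pm

With Z = 1 atom per simple cubic cell, a³ = Z·M/(N_A·ρ) = 1 × 209.0 / (6.022 × 10²³ × 9.230 g/cm³) = 3.760 × 10^-23 cm³.
a = (3.760 × 10^-23)^(1/3) = 3.350 × 10^-8 cm = 335 pm.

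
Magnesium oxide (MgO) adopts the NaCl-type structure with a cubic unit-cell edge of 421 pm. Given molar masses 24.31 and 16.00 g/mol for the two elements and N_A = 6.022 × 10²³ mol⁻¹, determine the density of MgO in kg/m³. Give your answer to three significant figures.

The NaCl-type structure contains Z = 4 formula units per cell; M(MgO) = 24.31 + 16.00 = 40.31 g/mol.
a³ = (4.210 × 10^-8 cm)³ = 7.462 × 10^-23 cm³.
ρ = 4 × 40.31 / (6.022 × 10²³ × 7.462 × 10^-23) = 3.588 g/cm³ = 3590 kg/m³.

3590 kg/m³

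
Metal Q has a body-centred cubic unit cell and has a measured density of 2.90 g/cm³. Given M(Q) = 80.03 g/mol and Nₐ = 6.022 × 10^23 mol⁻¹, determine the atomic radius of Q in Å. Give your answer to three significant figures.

For a BCC cell (Z = 2), a³ = Z·M/(N_A·ρ) = 2 × 80.03 / (6.022 × 10²³ × 2.900) = 9.165 × 10^-23 cm³, so a = 4.509 × 10^-8 cm = 4.509 Å.
Atoms touch along the body diagonal, so √3·a = 4r, so r = 0.4330 × a = 1.95 Å.

1.95 Å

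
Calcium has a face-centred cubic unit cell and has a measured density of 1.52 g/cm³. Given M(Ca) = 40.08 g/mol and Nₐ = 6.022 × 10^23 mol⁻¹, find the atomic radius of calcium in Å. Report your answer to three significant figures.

For an FCC cell (Z = 4), a³ = Z·M/(N_A·ρ) = 4 × 40.08 / (6.022 × 10²³ × 1.520) = 1.751 × 10^-22 cm³, so a = 5.595 × 10^-8 cm = 5.595 Å.
Atoms touch along the face diagonal, so √2·a = 4r, so r = 0.3536 × a = 1.98 Å.

1.98 Å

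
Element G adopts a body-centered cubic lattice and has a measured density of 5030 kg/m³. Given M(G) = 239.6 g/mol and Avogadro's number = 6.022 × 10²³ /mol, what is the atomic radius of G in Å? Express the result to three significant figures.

2.34 Å

For a BCC cell (Z = 2), a³ = Z·M/(N_A·ρ) = 2 × 239.6 / (6.022 × 10²³ × 5.030) = 1.582 × 10^-22 cm³, so a = 5.408 × 10^-8 cm = 5.408 Å.
Atoms touch along the body diagonal, so √3·a = 4r, so r = 0.4330 × a = 2.34 Å.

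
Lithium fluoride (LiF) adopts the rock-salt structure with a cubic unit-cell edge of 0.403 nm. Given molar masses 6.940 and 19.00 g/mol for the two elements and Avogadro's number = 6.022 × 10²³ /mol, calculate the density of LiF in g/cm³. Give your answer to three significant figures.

2.63 g/cm³

The rock-salt structure contains Z = 4 formula units per cell; M(LiF) = 6.940 + 19.00 = 25.94 g/mol.
a³ = (4.030 × 10^-8 cm)³ = 6.545 × 10^-23 cm³.
ρ = 4 × 25.94 / (6.022 × 10²³ × 6.545 × 10^-23) = 2.633 g/cm³.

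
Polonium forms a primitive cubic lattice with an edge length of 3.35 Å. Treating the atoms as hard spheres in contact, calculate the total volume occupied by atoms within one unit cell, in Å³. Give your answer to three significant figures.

In a simple cubic lattice atoms touch along the cell edge, so a = 2r, so r = 0.5000a = 1.675 Å.
V_atoms = Z × (4/3)πr³ = 1 × (4/3)π × (1.675)³ = 19.7 Å³.

19.7 Å³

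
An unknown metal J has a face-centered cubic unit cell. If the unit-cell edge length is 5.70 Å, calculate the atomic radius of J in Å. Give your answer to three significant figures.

2.02 Å

In an FCC lattice, atoms touch along the face diagonal, so √2·a = 4r.
r = √2·a/4 = 1.4142 × 5.70 / 4 = 2.02 Å.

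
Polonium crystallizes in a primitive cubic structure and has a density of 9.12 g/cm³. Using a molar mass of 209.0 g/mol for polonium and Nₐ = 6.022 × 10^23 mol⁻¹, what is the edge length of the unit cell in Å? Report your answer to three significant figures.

3.36 Å

With Z = 1 atom per simple cubic cell, a³ = Z·M/(N_A·ρ) = 1 × 209.0 / (6.022 × 10²³ × 9.120 g/cm³) = 3.805 × 10^-23 cm³.
a = (3.805 × 10^-23)^(1/3) = 3.364 × 10^-8 cm = 3.36 Å.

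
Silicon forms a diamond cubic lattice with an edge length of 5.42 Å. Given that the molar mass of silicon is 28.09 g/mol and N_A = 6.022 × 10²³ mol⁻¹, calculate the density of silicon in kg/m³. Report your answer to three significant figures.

2340 kg/m³

A diamond cubic unit cell contains Z = 8 atoms.
Cell volume: a³ = (5.42 Å)³ = (5.420 × 10^-8 cm)³ = 1.592 × 10^-22 cm³.
ρ = Z·M/(N_A·a³) = 8 × 28.09 / (6.022 × 10²³ × 1.592 × 10^-22) = 2.344 g/cm³ = 2340 kg/m³.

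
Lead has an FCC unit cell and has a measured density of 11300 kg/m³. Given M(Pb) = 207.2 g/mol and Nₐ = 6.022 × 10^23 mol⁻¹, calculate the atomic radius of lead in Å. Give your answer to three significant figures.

1.75 Å

For an FCC cell (Z = 4), a³ = Z·M/(N_A·ρ) = 4 × 207.2 / (6.022 × 10²³ × 11.30) = 1.218 × 10^-22 cm³, so a = 4.957 × 10^-8 cm = 4.957 Å.
Atoms touch along the face diagonal, so √2·a = 4r, so r = 0.3536 × a = 1.75 Å.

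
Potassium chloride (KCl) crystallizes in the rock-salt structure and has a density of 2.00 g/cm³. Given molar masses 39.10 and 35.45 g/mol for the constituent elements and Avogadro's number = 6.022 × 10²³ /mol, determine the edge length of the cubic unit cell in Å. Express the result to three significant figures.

6.28 Å

M(KCl) = 74.55 g/mol; Z = 4 formula units per cell.
a³ = Z·M/(N_A·ρ) = 4 × 74.55 / (6.022 × 10²³ × 2.00) = 2.476 × 10^-22 cm³, so a = 6.279 × 10^-8 cm = 6.28 Å.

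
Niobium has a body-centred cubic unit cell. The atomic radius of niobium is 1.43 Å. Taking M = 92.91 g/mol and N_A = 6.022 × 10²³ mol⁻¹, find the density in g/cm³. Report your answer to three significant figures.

8.57 g/cm³

In a BCC lattice, atoms touch along the body diagonal, so √3·a = 4r, giving a = 3.302 Å = 3.302 × 10^-8 cm.
With Z = 2, ρ = Z·M/(N_A·a³) = 2 × 92.91 / (6.022 × 10²³ × 3.602 × 10^-23) = 8.567 g/cm³.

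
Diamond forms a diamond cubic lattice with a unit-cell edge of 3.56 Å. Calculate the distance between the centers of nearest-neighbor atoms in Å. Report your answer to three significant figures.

In a diamond cubic structure, nearest neighbors lie along the body diagonal with √3·a = 8r; the nearest-neighbor distance equals 2r = 0.4330·a.
d = 0.4330 × 3.56 = 1.54 Å.

1.54 Å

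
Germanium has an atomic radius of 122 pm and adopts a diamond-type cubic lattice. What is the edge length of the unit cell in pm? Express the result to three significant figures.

563 pm

In a diamond cubic lattice, nearest neighbors lie along the body diagonal with √3·a = 8r.
a = 8r/√3 = 8 × 122 / 1.7321 = 563 pm.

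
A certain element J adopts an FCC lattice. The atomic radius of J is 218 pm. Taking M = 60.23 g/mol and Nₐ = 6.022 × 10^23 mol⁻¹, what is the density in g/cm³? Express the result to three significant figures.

1.71 g/cm³

In an FCC lattice, atoms touch along the face diagonal, so √2·a = 4r, giving a = 616.6 pm = 6.166 × 10^-8 cm.
With Z = 4, ρ = Z·M/(N_A·a³) = 4 × 60.23 / (6.022 × 10²³ × 2.344 × 10^-22) = 1.707 g/cm³.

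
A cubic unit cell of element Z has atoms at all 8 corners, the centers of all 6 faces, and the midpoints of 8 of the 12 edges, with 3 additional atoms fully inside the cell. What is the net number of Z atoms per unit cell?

Corner atoms are shared by 8 cells (1/8 each), face atoms by 2 (1/2 each), edge atoms by 4 (1/4 each), interior atoms are unshared.
Net atoms = 8 × 1/8 + 6 × 1/2 + 8 × 1/4 + 3 = 1 + 3 + 2 + 3 = 9.

9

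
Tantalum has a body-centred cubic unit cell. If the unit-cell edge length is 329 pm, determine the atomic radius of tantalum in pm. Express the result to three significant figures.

In a BCC lattice, atoms touch along the body diagonal, so √3·a = 4r.
r = √3·a/4 = 1.7321 × 329 / 4 = 142 pm.

142 pm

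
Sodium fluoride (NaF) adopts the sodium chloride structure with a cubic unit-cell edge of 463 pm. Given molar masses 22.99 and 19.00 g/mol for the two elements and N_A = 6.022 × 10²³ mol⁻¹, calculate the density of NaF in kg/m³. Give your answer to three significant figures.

2810 kg/m³

The sodium chloride structure contains Z = 4 formula units per cell; M(NaF) = 22.99 + 19.00 = 41.99 g/mol.
a³ = (4.630 × 10^-8 cm)³ = 9.925 × 10^-23 cm³.
ρ = 4 × 41.99 / (6.022 × 10²³ × 9.925 × 10^-23) = 2.810 g/cm³ = 2810 kg/m³.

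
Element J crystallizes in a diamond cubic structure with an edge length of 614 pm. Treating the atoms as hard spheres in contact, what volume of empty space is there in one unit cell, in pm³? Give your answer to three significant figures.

In a diamond cubic lattice nearest neighbors lie along the body diagonal with √3·a = 8r, so r = 0.2165a = 132.9 pm.
V_cell = a³ = 2.315 × 10^8 pm³; V_atoms = 8 × (4/3)πr³ = 7.872 × 10^7 pm³.
Empty space = 2.315 × 10^8 − 7.872 × 10^7 = 1.53 × 10^8 pm³.

1.53 × 10^8 pm³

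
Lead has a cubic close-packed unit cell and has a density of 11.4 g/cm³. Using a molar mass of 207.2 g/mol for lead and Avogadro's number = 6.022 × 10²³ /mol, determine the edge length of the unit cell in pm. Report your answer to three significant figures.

With Z = 4 atoms per FCC cell, a³ = Z·M/(N_A·ρ) = 4 × 207.2 / (6.022 × 10²³ × 11.40 g/cm³) = 1.207 × 10^-22 cm³.
a = (1.207 × 10^-22)^(1/3) = 4.942 × 10^-8 cm = 494 pm.

494 pm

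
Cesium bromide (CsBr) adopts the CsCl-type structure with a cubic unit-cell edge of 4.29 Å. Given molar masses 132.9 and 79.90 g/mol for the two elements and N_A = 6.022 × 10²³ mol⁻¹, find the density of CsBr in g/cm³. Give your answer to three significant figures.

4.48 g/cm³

The CsCl-type structure contains Z = 1 formula unit per cell; M(CsBr) = 132.9 + 79.90 = 212.8 g/mol.
a³ = (4.290 × 10^-8 cm)³ = 7.895 × 10^-23 cm³.
ρ = 1 × 212.8 / (6.022 × 10²³ × 7.895 × 10^-23) = 4.476 g/cm³.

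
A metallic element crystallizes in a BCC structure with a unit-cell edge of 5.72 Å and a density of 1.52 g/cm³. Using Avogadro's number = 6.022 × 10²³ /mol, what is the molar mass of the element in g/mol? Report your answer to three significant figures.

A BCC cell has Z = 2 atoms; a = 5.720 × 10^-8 cm.
M = ρ·N_A·a³/Z = 1.52 × 6.022 × 10²³ × 1.871 × 10^-22 / 2 = 85.7 g/mol.

85.7 g/mol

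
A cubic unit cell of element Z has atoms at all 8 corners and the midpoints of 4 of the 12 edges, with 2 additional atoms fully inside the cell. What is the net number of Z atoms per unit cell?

Corner atoms are shared by 8 cells (1/8 each), edge atoms by 4 (1/4 each), interior atoms are unshared.
Net atoms = 8 × 1/8 + 4 × 1/4 + 2 = 1 + 1 + 2 = 4.

4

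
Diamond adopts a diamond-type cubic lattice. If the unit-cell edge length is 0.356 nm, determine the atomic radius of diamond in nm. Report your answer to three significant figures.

In a diamond cubic lattice, nearest neighbors lie along the body diagonal with √3·a = 8r.
r = √3·a/8 = 1.7321 × 0.356 / 8 = 0.0771 nm.

0.0771 nm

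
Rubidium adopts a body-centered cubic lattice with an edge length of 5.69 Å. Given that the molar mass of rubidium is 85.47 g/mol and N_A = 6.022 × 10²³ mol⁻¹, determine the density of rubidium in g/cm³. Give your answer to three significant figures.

1.54 g/cm³

A BCC unit cell contains Z = 2 atoms.
Cell volume: a³ = (5.69 Å)³ = (5.690 × 10^-8 cm)³ = 1.842 × 10^-22 cm³.
ρ = Z·M/(N_A·a³) = 2 × 85.47 / (6.022 × 10²³ × 1.842 × 10^-22) = 1.541 g/cm³.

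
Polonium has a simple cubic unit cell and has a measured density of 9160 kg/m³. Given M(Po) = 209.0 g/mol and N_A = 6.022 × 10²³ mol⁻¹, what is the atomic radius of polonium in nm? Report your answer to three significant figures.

For a simple cubic cell (Z = 1), a³ = Z·M/(N_A·ρ) = 1 × 209.0 / (6.022 × 10²³ × 9.160) = 3.789 × 10^-23 cm³, so a = 3.359 × 10^-8 cm = 0.3359 nm.
Atoms touch along the cell edge, so a = 2r, so r = 0.5000 × a = 0.168 nm.

0.168 nm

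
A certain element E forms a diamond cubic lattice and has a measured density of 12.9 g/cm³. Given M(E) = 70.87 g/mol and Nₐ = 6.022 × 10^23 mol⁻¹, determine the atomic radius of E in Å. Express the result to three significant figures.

For a diamond cubic cell (Z = 8), a³ = Z·M/(N_A·ρ) = 8 × 70.87 / (6.022 × 10²³ × 12.90) = 7.298 × 10^-23 cm³, so a = 4.179 × 10^-8 cm = 4.179 Å.
Nearest neighbors lie along the body diagonal with √3·a = 8r, so r = 0.2165 × a = 0.905 Å.

0.905 Å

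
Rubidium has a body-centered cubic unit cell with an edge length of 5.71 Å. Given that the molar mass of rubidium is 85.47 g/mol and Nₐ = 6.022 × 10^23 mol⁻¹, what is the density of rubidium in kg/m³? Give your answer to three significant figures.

1520 kg/m³

A BCC unit cell contains Z = 2 atoms.
Cell volume: a³ = (5.71 Å)³ = (5.710 × 10^-8 cm)³ = 1.862 × 10^-22 cm³.
ρ = Z·M/(N_A·a³) = 2 × 85.47 / (6.022 × 10²³ × 1.862 × 10^-22) = 1.525 g/cm³ = 1520 kg/m³.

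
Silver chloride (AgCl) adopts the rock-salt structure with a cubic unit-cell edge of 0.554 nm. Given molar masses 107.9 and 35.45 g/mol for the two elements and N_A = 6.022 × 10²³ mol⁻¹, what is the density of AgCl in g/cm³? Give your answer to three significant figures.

5.60 g/cm³

The rock-salt structure contains Z = 4 formula units per cell; M(AgCl) = 107.9 + 35.45 = 143.35 g/mol.
a³ = (5.540 × 10^-8 cm)³ = 1.700 × 10^-22 cm³.
ρ = 4 × 143.35 / (6.022 × 10²³ × 1.700 × 10^-22) = 5.600 g/cm³.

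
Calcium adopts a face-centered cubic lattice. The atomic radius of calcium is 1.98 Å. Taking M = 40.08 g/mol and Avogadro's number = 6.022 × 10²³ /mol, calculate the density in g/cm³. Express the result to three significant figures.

In an FCC lattice, atoms touch along the face diagonal, so √2·a = 4r, giving a = 5.600 Å = 5.600 × 10^-8 cm.
With Z = 4, ρ = Z·M/(N_A·a³) = 4 × 40.08 / (6.022 × 10²³ × 1.756 × 10^-22) = 1.516 g/cm³.

1.52 g/cm³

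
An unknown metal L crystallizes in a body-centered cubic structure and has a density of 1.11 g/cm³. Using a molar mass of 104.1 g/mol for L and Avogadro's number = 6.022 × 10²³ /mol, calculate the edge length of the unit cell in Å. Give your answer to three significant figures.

6.78 Å

With Z = 2 atoms per BCC cell, a³ = Z·M/(N_A·ρ) = 2 × 104.1 / (6.022 × 10²³ × 1.110 g/cm³) = 3.115 × 10^-22 cm³.
a = (3.115 × 10^-22)^(1/3) = 6.779 × 10^-8 cm = 6.78 Å.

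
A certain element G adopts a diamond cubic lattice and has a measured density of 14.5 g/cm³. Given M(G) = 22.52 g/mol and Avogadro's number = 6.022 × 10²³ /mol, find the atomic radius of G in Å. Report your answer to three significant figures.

0.594 Å

For a diamond cubic cell (Z = 8), a³ = Z·M/(N_A·ρ) = 8 × 22.52 / (6.022 × 10²³ × 14.50) = 2.063 × 10^-23 cm³, so a = 2.743 × 10^-8 cm = 2.743 Å.
Nearest neighbors lie along the body diagonal with √3·a = 8r, so r = 0.2165 × a = 0.594 Å.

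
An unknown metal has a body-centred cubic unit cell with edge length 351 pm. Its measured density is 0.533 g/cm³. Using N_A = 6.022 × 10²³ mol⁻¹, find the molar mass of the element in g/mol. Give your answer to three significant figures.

6.94 g/mol

A BCC cell has Z = 2 atoms; a = 3.510 × 10^-8 cm.
M = ρ·N_A·a³/Z = 0.533 × 6.022 × 10²³ × 4.324 × 10^-23 / 2 = 6.94 g/mol.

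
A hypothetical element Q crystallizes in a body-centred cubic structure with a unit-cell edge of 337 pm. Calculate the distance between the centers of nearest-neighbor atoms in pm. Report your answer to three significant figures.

In a BCC structure, atoms touch along the body diagonal, so √3·a = 4r; the nearest-neighbor distance equals 2r = 0.8660·a.
d = 0.8660 × 337 = 292 pm.

292 pm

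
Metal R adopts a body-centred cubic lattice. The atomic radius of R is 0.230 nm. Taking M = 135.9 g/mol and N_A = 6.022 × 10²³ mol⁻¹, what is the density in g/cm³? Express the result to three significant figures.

In a BCC lattice, atoms touch along the body diagonal, so √3·a = 4r, giving a = 0.5312 nm = 5.312 × 10^-8 cm.
With Z = 2, ρ = Z·M/(N_A·a³) = 2 × 135.9 / (6.022 × 10²³ × 1.499 × 10^-22) = 3.012 g/cm³.

3.01 g/cm³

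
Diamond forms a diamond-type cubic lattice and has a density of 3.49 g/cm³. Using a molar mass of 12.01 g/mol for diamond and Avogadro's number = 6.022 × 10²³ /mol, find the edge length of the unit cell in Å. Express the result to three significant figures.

With Z = 8 atoms per diamond cubic cell, a³ = Z·M/(N_A·ρ) = 8 × 12.01 / (6.022 × 10²³ × 3.490 g/cm³) = 4.572 × 10^-23 cm³.
a = (4.572 × 10^-23)^(1/3) = 3.576 × 10^-8 cm = 3.58 Å.

3.58 Å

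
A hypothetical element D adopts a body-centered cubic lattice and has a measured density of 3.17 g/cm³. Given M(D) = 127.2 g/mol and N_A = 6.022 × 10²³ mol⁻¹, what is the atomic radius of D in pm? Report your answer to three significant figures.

For a BCC cell (Z = 2), a³ = Z·M/(N_A·ρ) = 2 × 127.2 / (6.022 × 10²³ × 3.170) = 1.333 × 10^-22 cm³, so a = 5.108 × 10^-8 cm = 510.8 pm.
Atoms touch along the body diagonal, so √3·a = 4r, so r = 0.4330 × a = 221 pm.

221 pm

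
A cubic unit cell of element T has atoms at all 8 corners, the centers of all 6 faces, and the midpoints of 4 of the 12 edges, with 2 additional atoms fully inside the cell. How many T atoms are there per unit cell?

Corner atoms are shared by 8 cells (1/8 each), face atoms by 2 (1/2 each), edge atoms by 4 (1/4 each), interior atoms are unshared.
Net atoms = 8 × 1/8 + 6 × 1/2 + 4 × 1/4 + 2 = 1 + 3 + 1 + 2 = 7.

7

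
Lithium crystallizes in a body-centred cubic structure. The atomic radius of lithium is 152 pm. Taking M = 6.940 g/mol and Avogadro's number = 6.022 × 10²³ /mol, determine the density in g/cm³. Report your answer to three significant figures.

In a BCC lattice, atoms touch along the body diagonal, so √3·a = 4r, giving a = 351.0 pm = 3.510 × 10^-8 cm.
With Z = 2, ρ = Z·M/(N_A·a³) = 2 × 6.940 / (6.022 × 10²³ × 4.325 × 10^-23) = 0.5329 g/cm³.

0.533 g/cm³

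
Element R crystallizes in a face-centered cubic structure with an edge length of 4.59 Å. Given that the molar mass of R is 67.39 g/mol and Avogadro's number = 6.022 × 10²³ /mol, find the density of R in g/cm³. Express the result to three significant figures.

4.63 g/cm³

An FCC unit cell contains Z = 4 atoms.
Cell volume: a³ = (4.59 Å)³ = (4.590 × 10^-8 cm)³ = 9.670 × 10^-23 cm³.
ρ = Z·M/(N_A·a³) = 4 × 67.39 / (6.022 × 10²³ × 9.670 × 10^-23) = 4.629 g/cm³.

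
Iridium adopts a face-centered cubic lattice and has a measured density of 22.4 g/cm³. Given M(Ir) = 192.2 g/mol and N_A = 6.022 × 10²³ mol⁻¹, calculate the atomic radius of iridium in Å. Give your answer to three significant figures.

1.36 Å

For an FCC cell (Z = 4), a³ = Z·M/(N_A·ρ) = 4 × 192.2 / (6.022 × 10²³ × 22.40) = 5.699 × 10^-23 cm³, so a = 3.848 × 10^-8 cm = 3.848 Å.
Atoms touch along the face diagonal, so √2·a = 4r, so r = 0.3536 × a = 1.36 Å.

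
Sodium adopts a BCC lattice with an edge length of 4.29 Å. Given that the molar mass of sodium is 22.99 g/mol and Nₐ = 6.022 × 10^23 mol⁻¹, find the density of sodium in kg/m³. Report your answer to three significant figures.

967 kg/m³

A BCC unit cell contains Z = 2 atoms.
Cell volume: a³ = (4.29 Å)³ = (4.290 × 10^-8 cm)³ = 7.895 × 10^-23 cm³.
ρ = Z·M/(N_A·a³) = 2 × 22.99 / (6.022 × 10²³ × 7.895 × 10^-23) = 0.9671 g/cm³ = 967 kg/m³.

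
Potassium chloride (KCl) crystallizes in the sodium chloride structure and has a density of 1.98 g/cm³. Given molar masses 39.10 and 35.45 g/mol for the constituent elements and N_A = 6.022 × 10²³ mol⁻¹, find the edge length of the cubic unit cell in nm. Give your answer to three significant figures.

M(KCl) = 74.55 g/mol; Z = 4 formula units per cell.
a³ = Z·M/(N_A·ρ) = 4 × 74.55 / (6.022 × 10²³ × 1.98) = 2.501 × 10^-22 cm³, so a = 6.300 × 10^-8 cm = 0.630 nm.

0.630 nm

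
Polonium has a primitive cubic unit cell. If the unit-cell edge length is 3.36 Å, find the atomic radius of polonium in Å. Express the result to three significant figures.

In a simple cubic lattice, atoms touch along the cell edge, so a = 2r.
r = a/2 = 3.36/2 = 1.68 Å.

1.68 Å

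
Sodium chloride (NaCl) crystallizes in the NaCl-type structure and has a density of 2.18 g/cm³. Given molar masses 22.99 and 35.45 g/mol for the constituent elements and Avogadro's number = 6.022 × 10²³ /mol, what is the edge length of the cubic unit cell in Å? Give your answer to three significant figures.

M(NaCl) = 58.44 g/mol; Z = 4 formula units per cell.
a³ = Z·M/(N_A·ρ) = 4 × 58.44 / (6.022 × 10²³ × 2.18) = 1.781 × 10^-22 cm³, so a = 5.626 × 10^-8 cm = 5.63 Å.

5.63 Å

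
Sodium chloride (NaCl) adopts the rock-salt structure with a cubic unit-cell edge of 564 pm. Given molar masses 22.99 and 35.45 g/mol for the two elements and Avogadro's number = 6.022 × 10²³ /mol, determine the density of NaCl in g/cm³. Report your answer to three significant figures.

The rock-salt structure contains Z = 4 formula units per cell; M(NaCl) = 22.99 + 35.45 = 58.44 g/mol.
a³ = (5.640 × 10^-8 cm)³ = 1.794 × 10^-22 cm³.
ρ = 4 × 58.44 / (6.022 × 10²³ × 1.794 × 10^-22) = 2.164 g/cm³.

2.16 g/cm³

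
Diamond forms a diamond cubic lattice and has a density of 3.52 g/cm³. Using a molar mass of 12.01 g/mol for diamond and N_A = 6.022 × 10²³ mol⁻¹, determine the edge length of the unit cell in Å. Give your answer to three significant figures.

With Z = 8 atoms per diamond cubic cell, a³ = Z·M/(N_A·ρ) = 8 × 12.01 / (6.022 × 10²³ × 3.520 g/cm³) = 4.533 × 10^-23 cm³.
a = (4.533 × 10^-23)^(1/3) = 3.565 × 10^-8 cm = 3.57 Å.

3.57 Å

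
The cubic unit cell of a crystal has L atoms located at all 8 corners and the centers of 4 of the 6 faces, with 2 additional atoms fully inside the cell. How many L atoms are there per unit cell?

Corner atoms are shared by 8 cells (1/8 each), face atoms by 2 (1/2 each), interior atoms are unshared.
Net atoms = 8 × 1/8 + 4 × 1/2 + 2 = 1 + 2 + 2 = 5.

5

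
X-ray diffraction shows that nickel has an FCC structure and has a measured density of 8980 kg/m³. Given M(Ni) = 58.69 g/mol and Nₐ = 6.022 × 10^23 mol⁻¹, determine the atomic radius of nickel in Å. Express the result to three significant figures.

1.24 Å

For an FCC cell (Z = 4), a³ = Z·M/(N_A·ρ) = 4 × 58.69 / (6.022 × 10²³ × 8.980) = 4.341 × 10^-23 cm³, so a = 3.515 × 10^-8 cm = 3.515 Å.
Atoms touch along the face diagonal, so √2·a = 4r, so r = 0.3536 × a = 1.24 Å.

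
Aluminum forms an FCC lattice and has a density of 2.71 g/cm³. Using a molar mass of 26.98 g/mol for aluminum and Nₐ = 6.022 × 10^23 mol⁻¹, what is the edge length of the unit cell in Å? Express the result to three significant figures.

With Z = 4 atoms per FCC cell, a³ = Z·M/(N_A·ρ) = 4 × 26.98 / (6.022 × 10²³ × 2.710 g/cm³) = 6.613 × 10^-23 cm³.
a = (6.613 × 10^-23)^(1/3) = 4.044 × 10^-8 cm = 4.04 Å.

4.04 Å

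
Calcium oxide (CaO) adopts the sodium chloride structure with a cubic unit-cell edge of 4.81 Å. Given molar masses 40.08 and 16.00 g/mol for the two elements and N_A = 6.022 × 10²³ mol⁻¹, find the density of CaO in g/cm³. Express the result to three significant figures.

The sodium chloride structure contains Z = 4 formula units per cell; M(CaO) = 40.08 + 16.00 = 56.08 g/mol.
a³ = (4.810 × 10^-8 cm)³ = 1.113 × 10^-22 cm³.
ρ = 4 × 56.08 / (6.022 × 10²³ × 1.113 × 10^-22) = 3.347 g/cm³.

3.35 g/cm³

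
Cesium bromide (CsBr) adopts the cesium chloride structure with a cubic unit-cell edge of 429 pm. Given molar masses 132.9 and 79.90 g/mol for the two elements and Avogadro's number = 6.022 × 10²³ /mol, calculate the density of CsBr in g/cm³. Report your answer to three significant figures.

4.48 g/cm³

The cesium chloride structure contains Z = 1 formula unit per cell; M(CsBr) = 132.9 + 79.90 = 212.8 g/mol.
a³ = (4.290 × 10^-8 cm)³ = 7.895 × 10^-23 cm³.
ρ = 1 × 212.8 / (6.022 × 10²³ × 7.895 × 10^-23) = 4.476 g/cm³.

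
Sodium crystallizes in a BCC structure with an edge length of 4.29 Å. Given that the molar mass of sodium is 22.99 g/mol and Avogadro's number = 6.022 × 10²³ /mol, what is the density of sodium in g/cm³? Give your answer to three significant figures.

A BCC unit cell contains Z = 2 atoms.
Cell volume: a³ = (4.29 Å)³ = (4.290 × 10^-8 cm)³ = 7.895 × 10^-23 cm³.
ρ = Z·M/(N_A·a³) = 2 × 22.99 / (6.022 × 10²³ × 7.895 × 10^-23) = 0.9671 g/cm³.

0.967 g/cm³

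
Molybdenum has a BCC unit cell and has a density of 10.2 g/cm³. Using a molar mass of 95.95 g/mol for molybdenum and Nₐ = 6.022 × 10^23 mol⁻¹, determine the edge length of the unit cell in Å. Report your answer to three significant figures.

3.15 Å

With Z = 2 atoms per BCC cell, a³ = Z·M/(N_A·ρ) = 2 × 95.95 / (6.022 × 10²³ × 10.20 g/cm³) = 3.124 × 10^-23 cm³.
a = (3.124 × 10^-23)^(1/3) = 3.150 × 10^-8 cm = 3.15 Å.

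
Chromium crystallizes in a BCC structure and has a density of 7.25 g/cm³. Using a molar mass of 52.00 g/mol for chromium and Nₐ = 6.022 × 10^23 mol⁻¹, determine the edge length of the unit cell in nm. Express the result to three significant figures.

With Z = 2 atoms per BCC cell, a³ = Z·M/(N_A·ρ) = 2 × 52.00 / (6.022 × 10²³ × 7.250 g/cm³) = 2.382 × 10^-23 cm³.
a = (2.382 × 10^-23)^(1/3) = 2.877 × 10^-8 cm = 0.288 nm.

0.288 nm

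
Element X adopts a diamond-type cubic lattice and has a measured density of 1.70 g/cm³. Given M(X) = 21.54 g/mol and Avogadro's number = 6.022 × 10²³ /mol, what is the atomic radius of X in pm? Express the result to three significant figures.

For a diamond cubic cell (Z = 8), a³ = Z·M/(N_A·ρ) = 8 × 21.54 / (6.022 × 10²³ × 1.700) = 1.683 × 10^-22 cm³, so a = 5.521 × 10^-8 cm = 552.1 pm.
Nearest neighbors lie along the body diagonal with √3·a = 8r, so r = 0.2165 × a = 120 pm.

120 pm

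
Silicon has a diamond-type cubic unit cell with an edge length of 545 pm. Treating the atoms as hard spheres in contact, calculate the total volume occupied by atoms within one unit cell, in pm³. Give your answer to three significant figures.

5.51 × 10^7 pm³

In a diamond cubic lattice nearest neighbors lie along the body diagonal with √3·a = 8r, so r = 0.2165a = 118.0 pm.
V_atoms = Z × (4/3)πr³ = 8 × (4/3)π × (118.0)³ = 5.51 × 10^7 pm³.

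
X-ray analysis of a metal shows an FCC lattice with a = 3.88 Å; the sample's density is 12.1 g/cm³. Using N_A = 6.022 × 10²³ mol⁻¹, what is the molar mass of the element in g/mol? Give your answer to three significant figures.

An FCC cell has Z = 4 atoms; a = 3.880 × 10^-8 cm.
M = ρ·N_A·a³/Z = 12.1 × 6.022 × 10²³ × 5.841 × 10^-23 / 4 = 106 g/mol.

106 g/mol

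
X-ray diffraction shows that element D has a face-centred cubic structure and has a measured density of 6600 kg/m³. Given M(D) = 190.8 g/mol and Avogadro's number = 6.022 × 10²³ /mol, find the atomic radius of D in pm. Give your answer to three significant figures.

For an FCC cell (Z = 4), a³ = Z·M/(N_A·ρ) = 4 × 190.8 / (6.022 × 10²³ × 6.600) = 1.920 × 10^-22 cm³, so a = 5.769 × 10^-8 cm = 576.9 pm.
Atoms touch along the face diagonal, so √2·a = 4r, so r = 0.3536 × a = 204 pm.

204 pm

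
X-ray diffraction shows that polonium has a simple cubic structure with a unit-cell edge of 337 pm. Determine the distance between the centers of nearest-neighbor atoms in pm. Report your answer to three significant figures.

337 pm

In a simple cubic structure, atoms touch along the cell edge, so a = 2r; the nearest-neighbor distance equals 2r = 1.000·a.
d = 1.000 × 337 = 337 pm.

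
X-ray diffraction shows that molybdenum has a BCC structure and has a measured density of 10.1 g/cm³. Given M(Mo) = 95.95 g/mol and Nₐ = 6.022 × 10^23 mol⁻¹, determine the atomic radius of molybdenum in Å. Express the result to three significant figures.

For a BCC cell (Z = 2), a³ = Z·M/(N_A·ρ) = 2 × 95.95 / (6.022 × 10²³ × 10.10) = 3.155 × 10^-23 cm³, so a = 3.160 × 10^-8 cm = 3.160 Å.
Atoms touch along the body diagonal, so √3·a = 4r, so r = 0.4330 × a = 1.37 Å.

1.37 Å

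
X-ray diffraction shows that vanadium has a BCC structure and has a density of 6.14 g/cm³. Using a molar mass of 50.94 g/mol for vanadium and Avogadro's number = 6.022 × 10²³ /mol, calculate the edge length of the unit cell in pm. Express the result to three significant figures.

302 pm

With Z = 2 atoms per BCC cell, a³ = Z·M/(N_A·ρ) = 2 × 50.94 / (6.022 × 10²³ × 6.140 g/cm³) = 2.755 × 10^-23 cm³.
a = (2.755 × 10^-23)^(1/3) = 3.020 × 10^-8 cm = 302 pm.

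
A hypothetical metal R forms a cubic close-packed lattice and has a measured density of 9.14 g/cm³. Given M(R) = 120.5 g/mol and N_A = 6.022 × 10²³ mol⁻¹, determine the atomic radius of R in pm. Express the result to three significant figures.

For an FCC cell (Z = 4), a³ = Z·M/(N_A·ρ) = 4 × 120.5 / (6.022 × 10²³ × 9.140) = 8.757 × 10^-23 cm³, so a = 4.441 × 10^-8 cm = 444.1 pm.
Atoms touch along the face diagonal, so √2·a = 4r, so r = 0.3536 × a = 157 pm.

157 pm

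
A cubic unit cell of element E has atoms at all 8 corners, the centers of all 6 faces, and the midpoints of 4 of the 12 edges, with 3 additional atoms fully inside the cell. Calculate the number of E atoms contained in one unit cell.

8

Corner atoms are shared by 8 cells (1/8 each), face atoms by 2 (1/2 each), edge atoms by 4 (1/4 each), interior atoms are unshared.
Net atoms = 8 × 1/8 + 6 × 1/2 + 4 × 1/4 + 3 = 1 + 3 + 1 + 3 = 8.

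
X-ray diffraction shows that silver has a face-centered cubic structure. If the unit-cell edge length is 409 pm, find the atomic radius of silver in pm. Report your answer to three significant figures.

In an FCC lattice, atoms touch along the face diagonal, so √2·a = 4r.
r = √2·a/4 = 1.4142 × 409 / 4 = 145 pm.

145 pm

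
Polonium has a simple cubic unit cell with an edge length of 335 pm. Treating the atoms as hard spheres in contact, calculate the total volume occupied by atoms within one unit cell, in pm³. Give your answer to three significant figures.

1.97 × 10^7 pm³

In a simple cubic lattice atoms touch along the cell edge, so a = 2r, so r = 0.5000a = 167.5 pm.
V_atoms = Z × (4/3)πr³ = 1 × (4/3)π × (167.5)³ = 1.97 × 10^7 pm³.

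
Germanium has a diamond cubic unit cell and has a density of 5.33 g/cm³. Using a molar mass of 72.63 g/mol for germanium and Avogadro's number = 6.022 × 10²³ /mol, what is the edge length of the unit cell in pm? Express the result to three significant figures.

566 pm

With Z = 8 atoms per diamond cubic cell, a³ = Z·M/(N_A·ρ) = 8 × 72.63 / (6.022 × 10²³ × 5.330 g/cm³) = 1.810 × 10^-22 cm³.
a = (1.810 × 10^-22)^(1/3) = 5.657 × 10^-8 cm = 566 pm.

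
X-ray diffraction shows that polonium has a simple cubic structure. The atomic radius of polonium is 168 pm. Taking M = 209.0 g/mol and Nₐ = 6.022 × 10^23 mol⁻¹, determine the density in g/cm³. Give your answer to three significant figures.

In a simple cubic lattice, atoms touch along the cell edge, so a = 2r, giving a = 336.0 pm = 3.360 × 10^-8 cm.
With Z = 1, ρ = Z·M/(N_A·a³) = 1 × 209.0 / (6.022 × 10²³ × 3.793 × 10^-23) = 9.149 g/cm³.

9.15 g/cm³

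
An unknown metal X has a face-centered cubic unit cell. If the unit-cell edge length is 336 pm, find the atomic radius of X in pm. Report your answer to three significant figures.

119 pm

In an FCC lattice, atoms touch along the face diagonal, so √2·a = 4r.
r = √2·a/4 = 1.4142 × 336 / 4 = 119 pm.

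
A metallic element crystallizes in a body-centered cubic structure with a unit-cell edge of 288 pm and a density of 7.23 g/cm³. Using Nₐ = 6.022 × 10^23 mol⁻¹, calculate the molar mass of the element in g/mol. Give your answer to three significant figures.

52.0 g/mol

A BCC cell has Z = 2 atoms; a = 2.880 × 10^-8 cm.
M = ρ·N_A·a³/Z = 7.23 × 6.022 × 10²³ × 2.389 × 10^-23 / 2 = 52.0 g/mol.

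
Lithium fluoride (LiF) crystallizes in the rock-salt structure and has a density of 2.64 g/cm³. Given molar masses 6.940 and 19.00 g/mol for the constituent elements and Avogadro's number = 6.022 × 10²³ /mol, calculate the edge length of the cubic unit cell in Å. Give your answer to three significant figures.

4.03 Å

M(LiF) = 25.94 g/mol; Z = 4 formula units per cell.
a³ = Z·M/(N_A·ρ) = 4 × 25.94 / (6.022 × 10²³ × 2.64) = 6.527 × 10^-23 cm³, so a = 4.026 × 10^-8 cm = 4.03 Å.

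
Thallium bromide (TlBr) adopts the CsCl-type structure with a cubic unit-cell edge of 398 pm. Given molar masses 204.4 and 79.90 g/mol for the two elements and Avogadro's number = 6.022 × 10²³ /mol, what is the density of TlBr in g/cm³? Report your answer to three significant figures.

The CsCl-type structure contains Z = 1 formula unit per cell; M(TlBr) = 204.4 + 79.90 = 284.3 g/mol.
a³ = (3.980 × 10^-8 cm)³ = 6.304 × 10^-23 cm³.
ρ = 1 × 284.3 / (6.022 × 10²³ × 6.304 × 10^-23) = 7.488 g/cm³.

7.49 g/cm³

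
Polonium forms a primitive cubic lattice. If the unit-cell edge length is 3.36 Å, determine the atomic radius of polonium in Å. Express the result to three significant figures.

1.68 Å

In a simple cubic lattice, atoms touch along the cell edge, so a = 2r.
r = a/2 = 3.36/2 = 1.68 Å.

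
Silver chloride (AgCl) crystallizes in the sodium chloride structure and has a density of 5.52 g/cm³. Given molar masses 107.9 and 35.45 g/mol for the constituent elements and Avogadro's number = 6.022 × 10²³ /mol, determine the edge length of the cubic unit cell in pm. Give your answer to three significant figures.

M(AgCl) = 143.35 g/mol; Z = 4 formula units per cell.
a³ = Z·M/(N_A·ρ) = 4 × 143.35 / (6.022 × 10²³ × 5.52) = 1.725 × 10^-22 cm³, so a = 5.567 × 10^-8 cm = 557 pm.

557 pm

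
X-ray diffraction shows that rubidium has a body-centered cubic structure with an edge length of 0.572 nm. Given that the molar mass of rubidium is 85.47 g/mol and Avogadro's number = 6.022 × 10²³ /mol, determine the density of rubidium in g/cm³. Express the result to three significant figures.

1.52 g/cm³

A BCC unit cell contains Z = 2 atoms.
Cell volume: a³ = (0.572 nm)³ = (5.720 × 10^-8 cm)³ = 1.871 × 10^-22 cm³.
ρ = Z·M/(N_A·a³) = 2 × 85.47 / (6.022 × 10²³ × 1.871 × 10^-22) = 1.517 g/cm³.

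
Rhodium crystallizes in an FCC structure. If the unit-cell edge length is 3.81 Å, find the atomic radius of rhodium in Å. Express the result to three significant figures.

1.35 Å

In an FCC lattice, atoms touch along the face diagonal, so √2·a = 4r.
r = √2·a/4 = 1.4142 × 3.81 / 4 = 1.35 Å.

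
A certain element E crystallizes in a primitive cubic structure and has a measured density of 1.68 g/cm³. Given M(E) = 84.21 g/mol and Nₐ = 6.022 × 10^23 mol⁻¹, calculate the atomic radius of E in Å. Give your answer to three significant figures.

2.18 Å

For a simple cubic cell (Z = 1), a³ = Z·M/(N_A·ρ) = 1 × 84.21 / (6.022 × 10²³ × 1.680) = 8.324 × 10^-23 cm³, so a = 4.366 × 10^-8 cm = 4.366 Å.
Atoms touch along the cell edge, so a = 2r, so r = 0.5000 × a = 2.18 Å.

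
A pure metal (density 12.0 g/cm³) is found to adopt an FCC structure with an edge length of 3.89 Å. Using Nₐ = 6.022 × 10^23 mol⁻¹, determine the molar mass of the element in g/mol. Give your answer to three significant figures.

An FCC cell has Z = 4 atoms; a = 3.890 × 10^-8 cm.
M = ρ·N_A·a³/Z = 12.0 × 6.022 × 10²³ × 5.886 × 10^-23 / 4 = 106 g/mol.

106 g/mol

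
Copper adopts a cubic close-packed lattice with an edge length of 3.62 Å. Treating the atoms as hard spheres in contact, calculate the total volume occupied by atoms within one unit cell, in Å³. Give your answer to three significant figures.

In an FCC lattice atoms touch along the face diagonal, so √2·a = 4r, so r = 0.3536a = 1.280 Å.
V_atoms = Z × (4/3)πr³ = 4 × (4/3)π × (1.280)³ = 35.1 Å³.

35.1 Å³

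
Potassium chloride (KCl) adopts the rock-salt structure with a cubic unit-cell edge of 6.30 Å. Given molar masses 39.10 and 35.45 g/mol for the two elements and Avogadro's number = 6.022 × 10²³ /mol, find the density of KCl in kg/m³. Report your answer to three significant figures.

1980 kg/m³

The rock-salt structure contains Z = 4 formula units per cell; M(KCl) = 39.10 + 35.45 = 74.55 g/mol.
a³ = (6.300 × 10^-8 cm)³ = 2.500 × 10^-22 cm³.
ρ = 4 × 74.55 / (6.022 × 10²³ × 2.500 × 10^-22) = 1.980 g/cm³ = 1980 kg/m³.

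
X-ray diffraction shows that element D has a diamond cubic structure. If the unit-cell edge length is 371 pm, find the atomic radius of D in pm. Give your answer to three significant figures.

In a diamond cubic lattice, nearest neighbors lie along the body diagonal with √3·a = 8r.
r = √3·a/8 = 1.7321 × 371 / 8 = 80.3 pm.

80.3 pm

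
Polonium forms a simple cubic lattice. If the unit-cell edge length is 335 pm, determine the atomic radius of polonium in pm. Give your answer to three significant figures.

In a simple cubic lattice, atoms touch along the cell edge, so a = 2r.
r = a/2 = 335/2 = 168 pm.

168 pm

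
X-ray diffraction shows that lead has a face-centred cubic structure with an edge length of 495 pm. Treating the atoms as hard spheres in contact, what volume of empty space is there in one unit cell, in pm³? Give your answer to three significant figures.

In an FCC lattice atoms touch along the face diagonal, so √2·a = 4r, so r = 0.3536a = 175.0 pm.
V_cell = a³ = 1.213 × 10^8 pm³; V_atoms = 4 × (4/3)πr³ = 8.981 × 10^7 pm³.
Empty space = 1.213 × 10^8 − 8.981 × 10^7 = 3.15 × 10^7 pm³.

3.15 × 10^7 pm³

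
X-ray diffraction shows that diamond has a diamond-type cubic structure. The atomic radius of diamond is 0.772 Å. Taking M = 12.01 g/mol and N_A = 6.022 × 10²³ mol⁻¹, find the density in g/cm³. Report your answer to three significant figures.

3.52 g/cm³

In a diamond cubic lattice, nearest neighbors lie along the body diagonal with √3·a = 8r, giving a = 3.566 Å = 3.566 × 10^-8 cm.
With Z = 8, ρ = Z·M/(N_A·a³) = 8 × 12.01 / (6.022 × 10²³ × 4.534 × 10^-23) = 3.519 g/cm³.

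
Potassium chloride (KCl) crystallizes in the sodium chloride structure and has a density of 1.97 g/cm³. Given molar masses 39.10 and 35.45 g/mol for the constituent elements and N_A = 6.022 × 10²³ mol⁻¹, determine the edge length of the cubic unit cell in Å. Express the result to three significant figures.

M(KCl) = 74.55 g/mol; Z = 4 formula units per cell.
a³ = Z·M/(N_A·ρ) = 4 × 74.55 / (6.022 × 10²³ × 1.97) = 2.514 × 10^-22 cm³, so a = 6.311 × 10^-8 cm = 6.31 Å.

6.31 Å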